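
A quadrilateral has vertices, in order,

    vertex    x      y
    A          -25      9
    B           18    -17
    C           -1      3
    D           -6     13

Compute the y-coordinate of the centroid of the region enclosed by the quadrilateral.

Apply the shoelace (surveyor's) formula. First the cross-terms c_i = x_i·y_{i+1} − x_{i+1}·y_i:
  263, 37, 5, 271  ⇒  2A = 576, A = 288.
Then Σ (y_i + y_{i+1})·c_i = 3420, so ȳ = 3420 / (6·288) = 95/48.

95/48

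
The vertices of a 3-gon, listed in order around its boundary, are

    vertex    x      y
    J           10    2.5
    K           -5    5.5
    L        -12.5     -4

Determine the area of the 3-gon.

Σ = (67.5) + (88.75) + (8.75) = 165
Area = |Σ|/2 = 82.5.

82.5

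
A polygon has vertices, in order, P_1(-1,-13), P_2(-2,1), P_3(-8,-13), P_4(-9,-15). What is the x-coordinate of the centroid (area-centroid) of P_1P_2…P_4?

-95/24

Apply Gauss's area formula. First the cross-terms c_i = x_i·y_{i+1} − x_{i+1}·y_i:
  -27, 34, 3, 102  ⇒  2A = 112, A = 56.
Then Σ (x_i + x_{i+1})·c_i = -1330, so x̄ = -1330 / (6·56) = -95/24.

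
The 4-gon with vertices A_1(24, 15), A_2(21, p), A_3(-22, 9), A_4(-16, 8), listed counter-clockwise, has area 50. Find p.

Write out the shoelace sum; only the two edges meeting at A_2 involve p:
2·Area = [(24·p − 21·15) + (21·9 − (-22)·p)] + -464
       = 46·p + -590 = 100
⇒ p = 15.

15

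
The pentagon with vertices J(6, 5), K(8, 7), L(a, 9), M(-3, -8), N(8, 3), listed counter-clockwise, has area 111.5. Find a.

-3

The doubled signed area Σ (x_i y_{i+1} − x_{i+1} y_i) is linear in a.
With a=0 it equals 178; the coefficient of a is -15 (from the two edges through L).
So -15·a + 178 = 2·111.5 = 223 ⇒ a = -3.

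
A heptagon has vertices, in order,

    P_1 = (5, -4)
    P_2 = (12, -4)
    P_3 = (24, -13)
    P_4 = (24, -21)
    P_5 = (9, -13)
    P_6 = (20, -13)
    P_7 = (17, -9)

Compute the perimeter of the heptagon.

|P_1P_2| = √((7)² + (0)²) = √49 = 7
|P_2P_3| = √((12)² + (-9)²) = √225 = 15
|P_3P_4| = √((0)² + (-8)²) = √64 = 8
|P_4P_5| = √((-15)² + (8)²) = √289 = 17
|P_5P_6| = √((11)² + (0)²) = √121 = 11
|P_6P_7| = √((-3)² + (4)²) = √25 = 5
|P_7P_1| = √((-12)² + (5)²) = √169 = 13
Perimeter = 7 + 15 + 8 + 17 + 11 + 5 + 13 = 76.

76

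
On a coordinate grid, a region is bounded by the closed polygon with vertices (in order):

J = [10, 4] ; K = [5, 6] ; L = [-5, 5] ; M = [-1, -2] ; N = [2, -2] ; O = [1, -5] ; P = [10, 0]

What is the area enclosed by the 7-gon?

Apply Gauss's area formula: 2A = Σ (x_i·y_{i+1} − x_{i+1}·y_i), indices taken mod 7.
Σ = (40) + (55) + (15) + (6) + (-8) + (50) + (40) = 198
Area = |Σ|/2 = 99.

99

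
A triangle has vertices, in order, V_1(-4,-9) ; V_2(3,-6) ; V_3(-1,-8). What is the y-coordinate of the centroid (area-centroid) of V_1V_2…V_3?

Apply the shoelace formula. First the cross-terms c_i = x_i·y_{i+1} − x_{i+1}·y_i:
  51, -30, -23  ⇒  2A = -2, A = -1.
Then Σ (y_i + y_{i+1})·c_i = 46, so ȳ = 46 / (6·(-1)) = -23/3.

-23/3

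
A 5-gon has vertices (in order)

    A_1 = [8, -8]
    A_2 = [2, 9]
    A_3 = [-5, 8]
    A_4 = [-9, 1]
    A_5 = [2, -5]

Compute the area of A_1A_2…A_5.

141.5

Σ = (88) + (61) + (67) + (43) + (24) = 283
Area = |Σ|/2 = 141.5.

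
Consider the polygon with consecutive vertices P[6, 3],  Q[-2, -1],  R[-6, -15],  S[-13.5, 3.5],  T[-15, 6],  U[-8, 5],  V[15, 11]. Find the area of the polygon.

219.5

Σ = (0) + (24) + (-223.5) + (-28.5) + (-27) + (-163) + (-21) = -439
Area = |Σ|/2 = 219.5.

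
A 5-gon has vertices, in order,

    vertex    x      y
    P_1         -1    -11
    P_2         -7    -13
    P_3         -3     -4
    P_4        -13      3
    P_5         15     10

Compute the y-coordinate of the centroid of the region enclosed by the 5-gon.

Apply the shoelace (surveyor's) formula. First the cross-terms c_i = x_i·y_{i+1} − x_{i+1}·y_i:
  -64, -11, -61, -175, -155  ⇒  2A = -466, A = -233.
Then Σ (y_i + y_{i+1})·c_i = -336, so ȳ = -336 / (6·(-233)) = 56/233.

56/233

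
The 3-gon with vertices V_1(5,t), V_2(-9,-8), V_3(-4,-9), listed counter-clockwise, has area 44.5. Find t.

Write out the shoelace sum; only the two edges meeting at V_1 involve t:
2·Area = [((-4)·t − 5·(-9)) + (5·(-8) − (-9)·t)] + 49
       = 5·t + 54 = 89
⇒ t = 7.

7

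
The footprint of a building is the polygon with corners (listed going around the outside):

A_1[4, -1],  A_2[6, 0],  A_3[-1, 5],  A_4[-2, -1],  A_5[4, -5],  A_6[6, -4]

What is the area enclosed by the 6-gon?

42.5

Σ = (6) + (30) + (11) + (14) + (14) + (10) = 85
Area = |Σ|/2 = 42.5.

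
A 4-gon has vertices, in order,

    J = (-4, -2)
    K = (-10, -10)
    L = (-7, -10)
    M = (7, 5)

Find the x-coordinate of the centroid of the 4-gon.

-772/273

Apply the surveyor's formula. First the cross-terms c_i = x_i·y_{i+1} − x_{i+1}·y_i:
  20, 30, 35, 6  ⇒  2A = 91, A = 45.5.
Then Σ (x_i + x_{i+1})·c_i = -772, so x̄ = -772 / (6·45.5) = -772/273.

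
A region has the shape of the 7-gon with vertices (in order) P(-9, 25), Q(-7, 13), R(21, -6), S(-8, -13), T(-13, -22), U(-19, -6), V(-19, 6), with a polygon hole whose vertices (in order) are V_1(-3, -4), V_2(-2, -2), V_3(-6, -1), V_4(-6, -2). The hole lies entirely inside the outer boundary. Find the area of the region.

732

Outer boundary:
Σ = (58) + (-231) + (-321) + (7) + (-340) + (-228) + (-421) = -1476
Area = |Σ|/2 = 738.
Hole:
Apply Gauss's area formula: 2A = Σ (x_i·y_{i+1} − x_{i+1}·y_i), indices taken mod 4.
Σ = (-2) + (-10) + (6) + (18) = 12
Area = |Σ|/2 = 6.
Net area = 738 − 6 = 732.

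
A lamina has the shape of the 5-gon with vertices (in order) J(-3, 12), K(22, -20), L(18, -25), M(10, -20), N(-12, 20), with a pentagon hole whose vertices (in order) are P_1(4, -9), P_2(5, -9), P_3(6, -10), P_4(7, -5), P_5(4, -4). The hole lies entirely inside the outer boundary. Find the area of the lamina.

Outer boundary:
Apply the surveyor's formula: 2A = Σ (x_i·y_{i+1} − x_{i+1}·y_i), indices taken mod 5.
J→K: (-3)(-20) − (22)(12) = -204
K→L: (22)(-25) − (18)(-20) = -190
L→M: (18)(-20) − (10)(-25) = -110
M→N: (10)(20) − (-12)(-20) = -40
N→J: (-12)(12) − (-3)(20) = -84
Σ = -628
Area = |Σ|/2 = 314.
Hole:
Σ = (9) + (4) + (40) + (-8) + (-20) = 25
Area = |Σ|/2 = 12.5.
Net area = 314 − 12.5 = 301.5.

301.5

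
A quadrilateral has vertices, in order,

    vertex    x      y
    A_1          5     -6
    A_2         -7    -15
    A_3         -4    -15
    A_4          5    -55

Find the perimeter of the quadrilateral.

|A_1A_2| = √((-12)² + (-9)²) = √225 = 15
|A_2A_3| = √((3)² + (0)²) = √9 = 3
|A_3A_4| = √((9)² + (-40)²) = √1681 = 41
|A_4A_1| = √((0)² + (49)²) = √2401 = 49
Perimeter = 15 + 3 + 41 + 49 = 108.

108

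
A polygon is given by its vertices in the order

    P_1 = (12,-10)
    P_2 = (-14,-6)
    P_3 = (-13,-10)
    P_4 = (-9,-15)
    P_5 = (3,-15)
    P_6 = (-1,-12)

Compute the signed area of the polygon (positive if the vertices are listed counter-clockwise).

P_1→P_2: (12)(-6) − (-14)(-10) = -212
P_2→P_3: (-14)(-10) − (-13)(-6) = 62
P_3→P_4: (-13)(-15) − (-9)(-10) = 105
P_4→P_5: (-9)(-15) − (3)(-15) = 180
P_5→P_6: (3)(-12) − (-1)(-15) = -51
P_6→P_1: (-1)(-10) − (12)(-12) = 154
Σ = 238
Signed area = Σ/2 = 119 (positive ⇒ counter-clockwise traversal).

119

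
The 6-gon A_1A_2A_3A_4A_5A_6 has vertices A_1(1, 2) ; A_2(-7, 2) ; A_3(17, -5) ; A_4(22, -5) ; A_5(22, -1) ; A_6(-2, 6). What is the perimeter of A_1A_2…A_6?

|A_1A_2| = √((-8)² + (0)²) = √64 = 8
|A_2A_3| = √((24)² + (-7)²) = √625 = 25
|A_3A_4| = √((5)² + (0)²) = √25 = 5
|A_4A_5| = √((0)² + (4)²) = √16 = 4
|A_5A_6| = √((-24)² + (7)²) = √625 = 25
|A_6A_1| = √((3)² + (-4)²) = √25 = 5
Perimeter = 8 + 25 + 5 + 4 + 25 + 5 = 72.

72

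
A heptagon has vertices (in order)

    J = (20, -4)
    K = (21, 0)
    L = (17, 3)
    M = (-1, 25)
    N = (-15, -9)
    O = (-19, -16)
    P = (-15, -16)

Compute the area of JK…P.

736

Σ = (84) + (63) + (428) + (384) + (69) + (64) + (380) = 1472
Area = |Σ|/2 = 736.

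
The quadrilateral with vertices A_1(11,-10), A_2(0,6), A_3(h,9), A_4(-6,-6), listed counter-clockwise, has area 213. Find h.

-15

Write out the shoelace sum; only the two edges meeting at A_3 involve h:
2·Area = [(0·9 − h·6) + (h·(-6) − (-6)·9)] + 192
       = -12·h + 246 = 426
⇒ h = -15.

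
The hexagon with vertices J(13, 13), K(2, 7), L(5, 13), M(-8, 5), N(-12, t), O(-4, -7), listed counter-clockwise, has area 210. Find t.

-13

Write out the shoelace sum; only the two edges meeting at N involve t:
2·Area = [((-8)·t − (-12)·5) + ((-12)·(-7) − (-4)·t)] + 224
       = -4·t + 368 = 420
⇒ t = -13.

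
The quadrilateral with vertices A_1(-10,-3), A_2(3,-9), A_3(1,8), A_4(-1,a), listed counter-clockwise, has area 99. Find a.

5

The doubled signed area Σ (x_i y_{i+1} − x_{i+1} y_i) is linear in a.
With a=0 it equals 143; the coefficient of a is 11 (from the two edges through A_4).
So 11·a + 143 = 2·99 = 198 ⇒ a = 5.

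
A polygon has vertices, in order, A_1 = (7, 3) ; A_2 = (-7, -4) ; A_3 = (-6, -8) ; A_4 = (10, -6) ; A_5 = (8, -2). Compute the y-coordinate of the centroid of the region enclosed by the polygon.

-81/23

Apply the shoelace formula. First the cross-terms c_i = x_i·y_{i+1} − x_{i+1}·y_i:
  -7, 32, 116, 28, 38  ⇒  2A = 207, A = 103.5.
Then Σ (y_i + y_{i+1})·c_i = -2187, so ȳ = -2187 / (6·103.5) = -81/23.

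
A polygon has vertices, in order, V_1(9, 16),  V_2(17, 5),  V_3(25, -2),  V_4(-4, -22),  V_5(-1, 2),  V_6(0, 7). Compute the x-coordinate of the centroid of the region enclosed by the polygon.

Apply the surveyor's formula. First the cross-terms c_i = x_i·y_{i+1} − x_{i+1}·y_i:
  -227, -159, -558, -30, -7, -63  ⇒  2A = -1044, A = -522.
Then Σ (x_i + x_{i+1})·c_i = -24708, so x̄ = -24708 / (6·(-522)) = 71/9.

71/9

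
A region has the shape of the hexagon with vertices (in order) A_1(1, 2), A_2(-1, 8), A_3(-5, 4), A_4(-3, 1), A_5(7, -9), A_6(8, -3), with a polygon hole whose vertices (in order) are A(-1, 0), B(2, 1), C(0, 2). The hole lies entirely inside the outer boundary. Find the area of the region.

Outer boundary:
A_1→A_2: (1)(8) − (-1)(2) = 10
A_2→A_3: (-1)(4) − (-5)(8) = 36
A_3→A_4: (-5)(1) − (-3)(4) = 7
A_4→A_5: (-3)(-9) − (7)(1) = 20
A_5→A_6: (7)(-3) − (8)(-9) = 51
A_6→A_1: (8)(2) − (1)(-3) = 19
Σ = 143
Area = |Σ|/2 = 71.5.
Hole:
Apply Gauss's area formula: 2A = Σ (x_i·y_{i+1} − x_{i+1}·y_i), indices taken mod 3.
Σ = (-1) + (4) + (2) = 5
Area = |Σ|/2 = 2.5.
Net area = 71.5 − 2.5 = 69.

69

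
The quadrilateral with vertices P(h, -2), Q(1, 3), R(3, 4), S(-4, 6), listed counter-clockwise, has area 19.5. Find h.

0

The doubled signed area Σ (x_i y_{i+1} − x_{i+1} y_i) is linear in h.
With h=0 it equals 39; the coefficient of h is -3 (from the two edges through P).
So -3·h + 39 = 2·19.5 = 39 ⇒ h = 0.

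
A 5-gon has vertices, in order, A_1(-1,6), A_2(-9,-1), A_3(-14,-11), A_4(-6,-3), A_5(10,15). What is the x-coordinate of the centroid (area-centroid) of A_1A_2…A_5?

-530/131

Apply the shoelace (surveyor's) formula. First the cross-terms c_i = x_i·y_{i+1} − x_{i+1}·y_i:
  55, 85, -24, -60, 75  ⇒  2A = 131, A = 65.5.
Then Σ (x_i + x_{i+1})·c_i = -1590, so x̄ = -1590 / (6·65.5) = -530/131.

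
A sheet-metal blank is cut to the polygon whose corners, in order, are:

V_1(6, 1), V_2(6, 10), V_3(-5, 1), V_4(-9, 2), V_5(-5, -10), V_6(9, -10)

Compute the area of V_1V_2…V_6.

209

Apply the surveyor's formula: 2A = Σ (x_i·y_{i+1} − x_{i+1}·y_i), indices taken mod 6.
V_1→V_2: (6)(10) − (6)(1) = 54
V_2→V_3: (6)(1) − (-5)(10) = 56
V_3→V_4: (-5)(2) − (-9)(1) = -1
V_4→V_5: (-9)(-10) − (-5)(2) = 100
V_5→V_6: (-5)(-10) − (9)(-10) = 140
V_6→V_1: (9)(1) − (6)(-10) = 69
Σ = 418
Area = |Σ|/2 = 209.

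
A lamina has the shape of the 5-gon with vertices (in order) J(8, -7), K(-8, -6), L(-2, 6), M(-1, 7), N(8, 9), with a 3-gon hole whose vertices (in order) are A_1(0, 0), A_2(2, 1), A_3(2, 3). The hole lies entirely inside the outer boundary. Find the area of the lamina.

180.5

Outer boundary:
Σ = (-104) + (-60) + (-8) + (-65) + (-128) = -365
Area = |Σ|/2 = 182.5.
Hole:
Apply the shoelace formula: 2A = Σ (x_i·y_{i+1} − x_{i+1}·y_i), indices taken mod 3.
A_1→A_2: (0)(1) − (2)(0) = 0
A_2→A_3: (2)(3) − (2)(1) = 4
A_3→A_1: (2)(0) − (0)(3) = 0
Σ = 4
Area = |Σ|/2 = 2.
Net area = 182.5 − 2 = 180.5.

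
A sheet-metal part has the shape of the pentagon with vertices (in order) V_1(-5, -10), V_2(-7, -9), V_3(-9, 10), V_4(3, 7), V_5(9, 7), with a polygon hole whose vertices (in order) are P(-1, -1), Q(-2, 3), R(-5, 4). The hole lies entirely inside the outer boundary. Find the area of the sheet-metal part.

177.5

Outer boundary:
Σ = (-25) + (-151) + (-93) + (-42) + (-55) = -366
Area = |Σ|/2 = 183.
Hole:
Apply the shoelace (surveyor's) formula: 2A = Σ (x_i·y_{i+1} − x_{i+1}·y_i), indices taken mod 3.
P→Q: (-1)(3) − (-2)(-1) = -5
Q→R: (-2)(4) − (-5)(3) = 7
R→P: (-5)(-1) − (-1)(4) = 9
Σ = 11
Area = |Σ|/2 = 5.5.
Net area = 183 − 5.5 = 177.5.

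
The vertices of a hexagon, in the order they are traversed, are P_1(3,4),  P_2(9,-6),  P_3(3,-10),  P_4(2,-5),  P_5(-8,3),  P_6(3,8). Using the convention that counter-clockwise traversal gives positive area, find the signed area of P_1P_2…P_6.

-120

Σ = (-54) + (-72) + (5) + (-34) + (-73) + (-12) = -240
Signed area = Σ/2 = -120 (negative ⇒ clockwise traversal).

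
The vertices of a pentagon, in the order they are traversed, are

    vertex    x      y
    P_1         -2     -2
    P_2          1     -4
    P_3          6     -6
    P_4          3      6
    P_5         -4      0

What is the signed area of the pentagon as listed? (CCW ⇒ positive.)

Cross-terms: 10, 18, 54, 24, 8  ⇒  Σ = 114
Signed area = Σ/2 = 57 (positive ⇒ counter-clockwise traversal).

57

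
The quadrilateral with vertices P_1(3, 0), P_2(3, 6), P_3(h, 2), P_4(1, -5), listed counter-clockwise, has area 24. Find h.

Write out the shoelace sum; only the two edges meeting at P_3 involve h:
2·Area = [(3·2 − h·6) + (h·(-5) − 1·2)] + 33
       = -11·h + 37 = 48
⇒ h = -1.

-1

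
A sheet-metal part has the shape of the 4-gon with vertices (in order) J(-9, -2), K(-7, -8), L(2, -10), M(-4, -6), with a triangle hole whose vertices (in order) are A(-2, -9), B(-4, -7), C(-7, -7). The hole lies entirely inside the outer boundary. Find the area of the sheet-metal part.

Outer boundary:
Apply Gauss's area formula: 2A = Σ (x_i·y_{i+1} − x_{i+1}·y_i), indices taken mod 4.
Σ = (58) + (86) + (-52) + (-46) = 46
Area = |Σ|/2 = 23.
Hole:
Σ = (-22) + (-21) + (49) = 6
Area = |Σ|/2 = 3.
Net area = 23 − 3 = 20.

20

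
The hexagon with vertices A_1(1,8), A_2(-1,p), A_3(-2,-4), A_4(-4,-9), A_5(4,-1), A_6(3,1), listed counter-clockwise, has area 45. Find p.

2

The doubled signed area Σ (x_i y_{i+1} − x_{i+1} y_i) is linear in p.
With p=0 it equals 84; the coefficient of p is 3 (from the two edges through A_2).
So 3·p + 84 = 2·45 = 90 ⇒ p = 2.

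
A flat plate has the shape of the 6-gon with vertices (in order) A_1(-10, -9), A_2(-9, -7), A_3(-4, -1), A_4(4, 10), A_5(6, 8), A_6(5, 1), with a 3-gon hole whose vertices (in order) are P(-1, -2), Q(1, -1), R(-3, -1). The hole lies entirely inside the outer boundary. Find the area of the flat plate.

Outer boundary:
Apply the surveyor's formula: 2A = Σ (x_i·y_{i+1} − x_{i+1}·y_i), indices taken mod 6.
A_1→A_2: (-10)(-7) − (-9)(-9) = -11
A_2→A_3: (-9)(-1) − (-4)(-7) = -19
A_3→A_4: (-4)(10) − (4)(-1) = -36
A_4→A_5: (4)(8) − (6)(10) = -28
A_5→A_6: (6)(1) − (5)(8) = -34
A_6→A_1: (5)(-9) − (-10)(1) = -35
Σ = -163
Area = |Σ|/2 = 81.5.
Hole:
Apply the shoelace (surveyor's) formula: 2A = Σ (x_i·y_{i+1} − x_{i+1}·y_i), indices taken mod 3.
Cross-terms: 3, -4, 5  ⇒  Σ = 4
Area = |Σ|/2 = 2.
Net area = 81.5 − 2 = 79.5.

79.5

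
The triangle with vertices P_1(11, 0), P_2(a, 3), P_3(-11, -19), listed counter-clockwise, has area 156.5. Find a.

-2

Write out the shoelace sum; only the two edges meeting at P_2 involve a:
2·Area = [(11·3 − a·0) + (a·(-19) − (-11)·3)] + 209
       = -19·a + 275 = 313
⇒ a = -2.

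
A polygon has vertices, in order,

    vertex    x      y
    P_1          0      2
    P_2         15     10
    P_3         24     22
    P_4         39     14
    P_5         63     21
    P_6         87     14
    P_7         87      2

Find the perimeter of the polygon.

|P_1P_2| = √((15)² + (8)²) = √289 = 17
|P_2P_3| = √((9)² + (12)²) = √225 = 15
|P_3P_4| = √((15)² + (-8)²) = √289 = 17
|P_4P_5| = √((24)² + (7)²) = √625 = 25
|P_5P_6| = √((24)² + (-7)²) = √625 = 25
|P_6P_7| = √((0)² + (-12)²) = √144 = 12
|P_7P_1| = √((-87)² + (0)²) = √7569 = 87
Perimeter = 17 + 15 + 17 + 25 + 25 + 12 + 87 = 198.

198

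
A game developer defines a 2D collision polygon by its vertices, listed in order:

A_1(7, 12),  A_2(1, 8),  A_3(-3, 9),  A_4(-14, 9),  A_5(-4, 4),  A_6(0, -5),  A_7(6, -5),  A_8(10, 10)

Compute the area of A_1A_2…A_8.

183

Σ = (44) + (33) + (99) + (-20) + (20) + (30) + (110) + (50) = 366
Area = |Σ|/2 = 183.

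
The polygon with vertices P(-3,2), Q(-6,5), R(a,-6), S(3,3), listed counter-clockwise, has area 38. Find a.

Write out the shoelace sum; only the two edges meeting at R involve a:
2·Area = [((-6)·(-6) − a·5) + (a·3 − 3·(-6))] + 12
       = -2·a + 66 = 76
⇒ a = -5.

-5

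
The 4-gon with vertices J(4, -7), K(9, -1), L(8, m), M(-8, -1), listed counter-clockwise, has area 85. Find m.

3

The doubled signed area Σ (x_i y_{i+1} − x_{i+1} y_i) is linear in m.
With m=0 it equals 119; the coefficient of m is 17 (from the two edges through L).
So 17·m + 119 = 2·85 = 170 ⇒ m = 3.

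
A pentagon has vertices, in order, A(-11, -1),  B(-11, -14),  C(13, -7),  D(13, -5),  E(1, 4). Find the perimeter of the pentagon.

68

|AB| = √((0)² + (-13)²) = √169 = 13
|BC| = √((24)² + (7)²) = √625 = 25
|CD| = √((0)² + (2)²) = √4 = 2
|DE| = √((-12)² + (9)²) = √225 = 15
|EA| = √((-12)² + (-5)²) = √169 = 13
Perimeter = 13 + 25 + 2 + 15 + 13 = 68.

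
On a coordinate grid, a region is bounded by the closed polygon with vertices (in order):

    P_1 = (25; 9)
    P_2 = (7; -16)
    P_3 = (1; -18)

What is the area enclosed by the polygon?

57

Apply the surveyor's formula: 2A = Σ (x_i·y_{i+1} − x_{i+1}·y_i), indices taken mod 3.
P_1→P_2: (25)(-16) − (7)(9) = -463
P_2→P_3: (7)(-18) − (1)(-16) = -110
P_3→P_1: (1)(9) − (25)(-18) = 459
Σ = -114
Area = |Σ|/2 = 57.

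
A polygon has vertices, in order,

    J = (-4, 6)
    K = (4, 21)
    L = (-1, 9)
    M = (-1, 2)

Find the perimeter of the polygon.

42

|JK| = √((8)² + (15)²) = √289 = 17
|KL| = √((-5)² + (-12)²) = √169 = 13
|LM| = √((0)² + (-7)²) = √49 = 7
|MJ| = √((-3)² + (4)²) = √25 = 5
Perimeter = 17 + 13 + 7 + 5 = 42.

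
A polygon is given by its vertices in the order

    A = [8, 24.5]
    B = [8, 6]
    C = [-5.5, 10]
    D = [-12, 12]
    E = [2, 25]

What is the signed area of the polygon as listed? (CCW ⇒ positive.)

-228

Apply the shoelace (surveyor's) formula: 2A = Σ (x_i·y_{i+1} − x_{i+1}·y_i), indices taken mod 5.
Σ = (-148) + (113) + (54) + (-324) + (-151) = -456
Signed area = Σ/2 = -228 (negative ⇒ clockwise traversal).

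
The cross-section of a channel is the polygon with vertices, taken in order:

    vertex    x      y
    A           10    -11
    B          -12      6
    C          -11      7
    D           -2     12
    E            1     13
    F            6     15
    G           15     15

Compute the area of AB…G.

379.5

Σ = (-72) + (-18) + (-118) + (-38) + (-63) + (-135) + (-315) = -759
Area = |Σ|/2 = 379.5.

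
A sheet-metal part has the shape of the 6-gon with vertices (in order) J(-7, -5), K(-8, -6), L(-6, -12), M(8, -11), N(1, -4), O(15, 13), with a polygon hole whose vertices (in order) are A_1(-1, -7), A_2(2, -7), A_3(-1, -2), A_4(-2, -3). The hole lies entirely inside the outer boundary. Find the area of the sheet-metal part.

136

Outer boundary:
J→K: (-7)(-6) − (-8)(-5) = 2
K→L: (-8)(-12) − (-6)(-6) = 60
L→M: (-6)(-11) − (8)(-12) = 162
M→N: (8)(-4) − (1)(-11) = -21
N→O: (1)(13) − (15)(-4) = 73
O→J: (15)(-5) − (-7)(13) = 16
Σ = 292
Area = |Σ|/2 = 146.
Hole:
Apply Gauss's area formula: 2A = Σ (x_i·y_{i+1} − x_{i+1}·y_i), indices taken mod 4.
Cross-terms: 21, -11, -1, 11  ⇒  Σ = 20
Area = |Σ|/2 = 10.
Net area = 146 − 10 = 136.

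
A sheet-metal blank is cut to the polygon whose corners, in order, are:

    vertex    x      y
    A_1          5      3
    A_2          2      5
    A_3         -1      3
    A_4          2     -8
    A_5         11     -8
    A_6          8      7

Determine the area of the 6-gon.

117

Σ = (19) + (11) + (2) + (72) + (141) + (-11) = 234
Area = |Σ|/2 = 117.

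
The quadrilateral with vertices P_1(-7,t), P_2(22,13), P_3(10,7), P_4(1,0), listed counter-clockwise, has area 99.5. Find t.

Write out the shoelace sum; only the two edges meeting at P_1 involve t:
2·Area = [(1·t − (-7)·0) + ((-7)·13 − 22·t)] + 17
       = -21·t + -74 = 199
⇒ t = -13.

-13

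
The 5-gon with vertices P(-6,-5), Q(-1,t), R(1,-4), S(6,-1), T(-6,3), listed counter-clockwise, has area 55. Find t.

The doubled signed area Σ (x_i y_{i+1} − x_{i+1} y_i) is linear in t.
With t=0 it equals 82; the coefficient of t is -7 (from the two edges through Q).
So -7·t + 82 = 2·55 = 110 ⇒ t = -4.

-4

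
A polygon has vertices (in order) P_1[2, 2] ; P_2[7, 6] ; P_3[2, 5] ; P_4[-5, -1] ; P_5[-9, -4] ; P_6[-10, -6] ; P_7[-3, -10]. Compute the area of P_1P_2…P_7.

82.5

P_1→P_2: (2)(6) − (7)(2) = -2
P_2→P_3: (7)(5) − (2)(6) = 23
P_3→P_4: (2)(-1) − (-5)(5) = 23
P_4→P_5: (-5)(-4) − (-9)(-1) = 11
P_5→P_6: (-9)(-6) − (-10)(-4) = 14
P_6→P_7: (-10)(-10) − (-3)(-6) = 82
P_7→P_1: (-3)(2) − (2)(-10) = 14
Σ = 165
Area = |Σ|/2 = 82.5.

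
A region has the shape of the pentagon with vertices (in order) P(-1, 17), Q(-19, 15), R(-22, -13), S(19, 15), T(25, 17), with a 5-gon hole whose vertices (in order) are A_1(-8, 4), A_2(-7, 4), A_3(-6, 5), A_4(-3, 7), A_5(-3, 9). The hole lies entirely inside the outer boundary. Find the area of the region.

590

Outer boundary:
Apply the shoelace formula: 2A = Σ (x_i·y_{i+1} − x_{i+1}·y_i), indices taken mod 5.
Σ = (308) + (577) + (-83) + (-52) + (442) = 1192
Area = |Σ|/2 = 596.
Hole:
A_1→A_2: (-8)(4) − (-7)(4) = -4
A_2→A_3: (-7)(5) − (-6)(4) = -11
A_3→A_4: (-6)(7) − (-3)(5) = -27
A_4→A_5: (-3)(9) − (-3)(7) = -6
A_5→A_1: (-3)(4) − (-8)(9) = 60
Σ = 12
Area = |Σ|/2 = 6.
Net area = 596 − 6 = 590.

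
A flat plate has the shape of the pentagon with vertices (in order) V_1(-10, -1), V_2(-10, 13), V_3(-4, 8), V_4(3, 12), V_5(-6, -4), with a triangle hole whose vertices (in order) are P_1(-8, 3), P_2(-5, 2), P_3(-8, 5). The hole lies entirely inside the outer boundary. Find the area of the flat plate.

Outer boundary:
Σ = (-140) + (-28) + (-72) + (60) + (-34) = -214
Area = |Σ|/2 = 107.
Hole:
Apply Gauss's area formula: 2A = Σ (x_i·y_{i+1} − x_{i+1}·y_i), indices taken mod 3.
Σ = (-1) + (-9) + (16) = 6
Area = |Σ|/2 = 3.
Net area = 107 − 3 = 104.

104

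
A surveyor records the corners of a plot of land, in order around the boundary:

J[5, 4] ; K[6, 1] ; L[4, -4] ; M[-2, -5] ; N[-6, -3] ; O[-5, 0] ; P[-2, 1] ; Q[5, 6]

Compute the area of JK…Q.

73

Apply the surveyor's formula: 2A = Σ (x_i·y_{i+1} − x_{i+1}·y_i), indices taken mod 8.
Cross-terms: -19, -28, -28, -24, -15, -5, -17, -10  ⇒  Σ = -146
Area = |Σ|/2 = 73.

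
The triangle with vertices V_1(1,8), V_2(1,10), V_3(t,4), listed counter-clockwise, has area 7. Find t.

Write out the shoelace sum; only the two edges meeting at V_3 involve t:
2·Area = [(1·4 − t·10) + (t·8 − 1·4)] + 2
       = -2·t + 2 = 14
⇒ t = -6.

-6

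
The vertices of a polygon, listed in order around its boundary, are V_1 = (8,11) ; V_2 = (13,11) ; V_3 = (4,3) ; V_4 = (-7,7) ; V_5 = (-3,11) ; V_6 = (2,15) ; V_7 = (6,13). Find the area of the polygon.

118

Apply Gauss's area formula: 2A = Σ (x_i·y_{i+1} − x_{i+1}·y_i), indices taken mod 7.
Σ = (-55) + (-5) + (49) + (-56) + (-67) + (-64) + (-38) = -236
Area = |Σ|/2 = 118.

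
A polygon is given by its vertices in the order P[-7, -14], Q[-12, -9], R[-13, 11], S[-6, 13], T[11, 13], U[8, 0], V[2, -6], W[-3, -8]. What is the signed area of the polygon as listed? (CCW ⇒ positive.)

-439

Apply Gauss's area formula: 2A = Σ (x_i·y_{i+1} − x_{i+1}·y_i), indices taken mod 8.
Σ = (-105) + (-249) + (-103) + (-221) + (-104) + (-48) + (-34) + (-14) = -878
Signed area = Σ/2 = -439 (negative ⇒ clockwise traversal).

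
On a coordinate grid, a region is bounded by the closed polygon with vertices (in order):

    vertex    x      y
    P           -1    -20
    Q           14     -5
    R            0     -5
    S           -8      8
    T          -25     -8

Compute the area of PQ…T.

Apply the shoelace formula: 2A = Σ (x_i·y_{i+1} − x_{i+1}·y_i), indices taken mod 5.
Σ = (285) + (-70) + (-40) + (264) + (492) = 931
Area = |Σ|/2 = 465.5.

465.5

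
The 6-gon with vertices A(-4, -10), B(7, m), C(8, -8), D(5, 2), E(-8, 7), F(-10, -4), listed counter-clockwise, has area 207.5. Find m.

-9

Write out the shoelace sum; only the two edges meeting at B involve m:
2·Area = [((-4)·m − 7·(-10)) + (7·(-8) − 8·m)] + 293
       = -12·m + 307 = 415
⇒ m = -9.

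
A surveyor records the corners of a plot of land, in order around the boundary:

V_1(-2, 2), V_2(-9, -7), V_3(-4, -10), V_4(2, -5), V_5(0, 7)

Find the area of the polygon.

81

Apply the surveyor's formula: 2A = Σ (x_i·y_{i+1} − x_{i+1}·y_i), indices taken mod 5.
V_1→V_2: (-2)(-7) − (-9)(2) = 32
V_2→V_3: (-9)(-10) − (-4)(-7) = 62
V_3→V_4: (-4)(-5) − (2)(-10) = 40
V_4→V_5: (2)(7) − (0)(-5) = 14
V_5→V_1: (0)(2) − (-2)(7) = 14
Σ = 162
Area = |Σ|/2 = 81.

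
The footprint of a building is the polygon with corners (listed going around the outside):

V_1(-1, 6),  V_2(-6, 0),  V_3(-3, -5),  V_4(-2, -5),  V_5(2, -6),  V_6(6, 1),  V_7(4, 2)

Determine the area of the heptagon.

82.5

Apply the shoelace formula: 2A = Σ (x_i·y_{i+1} − x_{i+1}·y_i), indices taken mod 7.
Σ = (36) + (30) + (5) + (22) + (38) + (8) + (26) = 165
Area = |Σ|/2 = 82.5.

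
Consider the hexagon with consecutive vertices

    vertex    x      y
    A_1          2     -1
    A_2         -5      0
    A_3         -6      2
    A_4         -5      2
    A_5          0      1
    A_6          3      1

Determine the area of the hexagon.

Σ = (-5) + (-10) + (-2) + (-5) + (-3) + (-5) = -30
Area = |Σ|/2 = 15.

15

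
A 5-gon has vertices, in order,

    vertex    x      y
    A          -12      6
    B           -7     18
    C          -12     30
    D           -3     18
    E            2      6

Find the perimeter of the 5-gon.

68

|AB| = √((5)² + (12)²) = √169 = 13
|BC| = √((-5)² + (12)²) = √169 = 13
|CD| = √((9)² + (-12)²) = √225 = 15
|DE| = √((5)² + (-12)²) = √169 = 13
|EA| = √((-14)² + (0)²) = √196 = 14
Perimeter = 13 + 13 + 15 + 13 + 14 = 68.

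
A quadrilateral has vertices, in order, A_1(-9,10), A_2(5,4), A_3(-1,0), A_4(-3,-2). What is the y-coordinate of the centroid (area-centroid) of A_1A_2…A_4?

Apply the shoelace formula. First the cross-terms c_i = x_i·y_{i+1} − x_{i+1}·y_i:
  -86, 4, 2, -48  ⇒  2A = -128, A = -64.
Then Σ (y_i + y_{i+1})·c_i = -1576, so ȳ = -1576 / (6·(-64)) = 197/48.

197/48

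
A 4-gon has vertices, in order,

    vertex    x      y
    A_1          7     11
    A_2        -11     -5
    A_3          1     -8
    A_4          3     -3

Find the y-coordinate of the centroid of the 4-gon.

Apply Gauss's area formula. First the cross-terms c_i = x_i·y_{i+1} − x_{i+1}·y_i:
  86, 93, 21, 54  ⇒  2A = 254, A = 127.
Then Σ (y_i + y_{i+1})·c_i = -492, so ȳ = -492 / (6·127) = -82/127.

-82/127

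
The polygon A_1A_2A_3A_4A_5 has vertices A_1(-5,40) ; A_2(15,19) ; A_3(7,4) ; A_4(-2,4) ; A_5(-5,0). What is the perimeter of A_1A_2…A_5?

|A_1A_2| = √((20)² + (-21)²) = √841 = 29
|A_2A_3| = √((-8)² + (-15)²) = √289 = 17
|A_3A_4| = √((-9)² + (0)²) = √81 = 9
|A_4A_5| = √((-3)² + (-4)²) = √25 = 5
|A_5A_1| = √((0)² + (40)²) = √1600 = 40
Perimeter = 29 + 17 + 9 + 5 + 40 = 100.

100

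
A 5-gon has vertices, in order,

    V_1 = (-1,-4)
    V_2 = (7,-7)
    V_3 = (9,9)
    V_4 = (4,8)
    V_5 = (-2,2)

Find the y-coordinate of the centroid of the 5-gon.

233/231

Apply Gauss's area formula. First the cross-terms c_i = x_i·y_{i+1} − x_{i+1}·y_i:
  35, 126, 36, 24, 10  ⇒  2A = 231, A = 115.5.
Then Σ (y_i + y_{i+1})·c_i = 699, so ȳ = 699 / (6·115.5) = 233/231.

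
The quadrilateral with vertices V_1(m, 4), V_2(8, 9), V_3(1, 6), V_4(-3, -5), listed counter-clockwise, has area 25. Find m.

3

The doubled signed area Σ (x_i y_{i+1} − x_{i+1} y_i) is linear in m.
With m=0 it equals 8; the coefficient of m is 14 (from the two edges through V_1).
So 14·m + 8 = 2·25 = 50 ⇒ m = 3.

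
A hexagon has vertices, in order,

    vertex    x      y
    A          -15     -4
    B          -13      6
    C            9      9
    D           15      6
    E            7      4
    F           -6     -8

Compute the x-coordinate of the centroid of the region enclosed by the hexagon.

-91/27

Apply the shoelace formula. First the cross-terms c_i = x_i·y_{i+1} − x_{i+1}·y_i:
  -142, -171, -81, 18, -32, -96  ⇒  2A = -504, A = -252.
Then Σ (x_i + x_{i+1})·c_i = 5096, so x̄ = 5096 / (6·(-252)) = -91/27.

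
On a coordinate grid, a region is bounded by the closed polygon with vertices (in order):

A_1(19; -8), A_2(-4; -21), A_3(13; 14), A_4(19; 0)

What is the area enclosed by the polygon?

Apply the surveyor's formula: 2A = Σ (x_i·y_{i+1} − x_{i+1}·y_i), indices taken mod 4.
Cross-terms: -431, 217, -266, -152  ⇒  Σ = -632
Area = |Σ|/2 = 316.

316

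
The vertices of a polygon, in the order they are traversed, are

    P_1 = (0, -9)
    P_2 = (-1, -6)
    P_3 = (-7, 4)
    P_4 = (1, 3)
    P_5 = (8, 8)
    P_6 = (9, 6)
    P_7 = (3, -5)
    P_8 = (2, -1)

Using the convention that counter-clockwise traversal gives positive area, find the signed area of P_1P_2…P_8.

Σ = (-9) + (-46) + (-25) + (-16) + (-24) + (-63) + (7) + (-18) = -194
Signed area = Σ/2 = -97 (negative ⇒ clockwise traversal).

-97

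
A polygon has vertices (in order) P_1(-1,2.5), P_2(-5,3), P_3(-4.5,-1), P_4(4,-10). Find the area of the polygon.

38.5

Apply the shoelace formula: 2A = Σ (x_i·y_{i+1} − x_{i+1}·y_i), indices taken mod 4.
Σ = (9.5) + (18.5) + (49) + (0) = 77
Area = |Σ|/2 = 38.5.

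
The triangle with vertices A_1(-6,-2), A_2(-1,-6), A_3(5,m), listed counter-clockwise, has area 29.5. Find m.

Write out the shoelace sum; only the two edges meeting at A_3 involve m:
2·Area = [((-1)·m − 5·(-6)) + (5·(-2) − (-6)·m)] + 34
       = 5·m + 54 = 59
⇒ m = 1.

1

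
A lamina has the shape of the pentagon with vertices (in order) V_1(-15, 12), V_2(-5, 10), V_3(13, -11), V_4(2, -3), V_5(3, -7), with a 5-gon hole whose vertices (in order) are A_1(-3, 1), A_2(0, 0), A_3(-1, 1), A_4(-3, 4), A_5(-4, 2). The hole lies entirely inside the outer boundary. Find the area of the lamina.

Outer boundary:
Σ = (-90) + (-75) + (-17) + (-5) + (-69) = -256
Area = |Σ|/2 = 128.
Hole:
Apply the surveyor's formula: 2A = Σ (x_i·y_{i+1} − x_{i+1}·y_i), indices taken mod 5.
Cross-terms: 0, 0, -1, 10, 2  ⇒  Σ = 11
Area = |Σ|/2 = 5.5.
Net area = 128 − 5.5 = 122.5.

122.5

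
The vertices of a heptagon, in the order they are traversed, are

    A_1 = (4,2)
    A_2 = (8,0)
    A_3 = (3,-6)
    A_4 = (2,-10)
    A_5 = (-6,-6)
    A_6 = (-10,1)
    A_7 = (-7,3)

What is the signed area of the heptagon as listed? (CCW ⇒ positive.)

Apply the shoelace formula: 2A = Σ (x_i·y_{i+1} − x_{i+1}·y_i), indices taken mod 7.
Σ = (-16) + (-48) + (-18) + (-72) + (-66) + (-23) + (-26) = -269
Signed area = Σ/2 = -134.5 (negative ⇒ clockwise traversal).

-134.5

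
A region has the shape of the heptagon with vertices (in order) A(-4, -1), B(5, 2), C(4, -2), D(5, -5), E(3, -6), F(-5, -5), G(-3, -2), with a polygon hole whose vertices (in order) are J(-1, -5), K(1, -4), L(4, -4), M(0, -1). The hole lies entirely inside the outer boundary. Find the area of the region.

Outer boundary:
Cross-terms: -3, -18, -10, -15, -45, -5, -5  ⇒  Σ = -101
Area = |Σ|/2 = 50.5.
Hole:
Apply the shoelace formula: 2A = Σ (x_i·y_{i+1} − x_{i+1}·y_i), indices taken mod 4.
Σ = (9) + (12) + (-4) + (-1) = 16
Area = |Σ|/2 = 8.
Net area = 50.5 − 8 = 42.5.

42.5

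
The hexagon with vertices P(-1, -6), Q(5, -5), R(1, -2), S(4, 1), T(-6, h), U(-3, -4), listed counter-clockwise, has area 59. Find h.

5

The doubled signed area Σ (x_i y_{i+1} − x_{i+1} y_i) is linear in h.
With h=0 it equals 83; the coefficient of h is 7 (from the two edges through T).
So 7·h + 83 = 2·59 = 118 ⇒ h = 5.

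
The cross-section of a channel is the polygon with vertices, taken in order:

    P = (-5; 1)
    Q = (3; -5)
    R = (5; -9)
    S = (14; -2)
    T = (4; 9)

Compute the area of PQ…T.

P→Q: (-5)(-5) − (3)(1) = 22
Q→R: (3)(-9) − (5)(-5) = -2
R→S: (5)(-2) − (14)(-9) = 116
S→T: (14)(9) − (4)(-2) = 134
T→P: (4)(1) − (-5)(9) = 49
Σ = 319
Area = |Σ|/2 = 159.5.

159.5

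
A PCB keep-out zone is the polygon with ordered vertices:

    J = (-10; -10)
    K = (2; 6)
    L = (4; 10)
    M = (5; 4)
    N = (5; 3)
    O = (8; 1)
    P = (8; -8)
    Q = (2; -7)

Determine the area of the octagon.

152

Apply the surveyor's formula: 2A = Σ (x_i·y_{i+1} − x_{i+1}·y_i), indices taken mod 8.
J→K: (-10)(6) − (2)(-10) = -40
K→L: (2)(10) − (4)(6) = -4
L→M: (4)(4) − (5)(10) = -34
M→N: (5)(3) − (5)(4) = -5
N→O: (5)(1) − (8)(3) = -19
O→P: (8)(-8) − (8)(1) = -72
P→Q: (8)(-7) − (2)(-8) = -40
Q→J: (2)(-10) − (-10)(-7) = -90
Σ = -304
Area = |Σ|/2 = 152.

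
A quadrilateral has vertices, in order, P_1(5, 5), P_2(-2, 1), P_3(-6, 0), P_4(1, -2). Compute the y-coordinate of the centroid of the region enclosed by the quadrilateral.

Apply the surveyor's formula. First the cross-terms c_i = x_i·y_{i+1} − x_{i+1}·y_i:
  15, 6, 12, 15  ⇒  2A = 48, A = 24.
Then Σ (y_i + y_{i+1})·c_i = 117, so ȳ = 117 / (6·24) = 0.8125.

0.8125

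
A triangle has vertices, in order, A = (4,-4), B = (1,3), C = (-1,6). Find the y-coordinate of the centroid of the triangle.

Apply the shoelace formula. First the cross-terms c_i = x_i·y_{i+1} − x_{i+1}·y_i:
  16, 9, -20  ⇒  2A = 5, A = 2.5.
Then Σ (y_i + y_{i+1})·c_i = 25, so ȳ = 25 / (6·2.5) = 5/3.

5/3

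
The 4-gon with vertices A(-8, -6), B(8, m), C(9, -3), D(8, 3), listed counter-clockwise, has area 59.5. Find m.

The doubled signed area Σ (x_i y_{i+1} − x_{i+1} y_i) is linear in m.
With m=0 it equals 51; the coefficient of m is -17 (from the two edges through B).
So -17·m + 51 = 2·59.5 = 119 ⇒ m = -4.

-4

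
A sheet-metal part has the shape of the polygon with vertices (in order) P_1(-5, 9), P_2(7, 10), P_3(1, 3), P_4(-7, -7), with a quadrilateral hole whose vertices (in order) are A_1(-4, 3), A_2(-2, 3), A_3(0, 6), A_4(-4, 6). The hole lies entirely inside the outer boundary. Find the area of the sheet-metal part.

Outer boundary:
Apply the shoelace formula: 2A = Σ (x_i·y_{i+1} − x_{i+1}·y_i), indices taken mod 4.
Σ = (-113) + (11) + (14) + (-98) = -186
Area = |Σ|/2 = 93.
Hole:
Cross-terms: -6, -12, 24, 12  ⇒  Σ = 18
Area = |Σ|/2 = 9.
Net area = 93 − 9 = 84.

84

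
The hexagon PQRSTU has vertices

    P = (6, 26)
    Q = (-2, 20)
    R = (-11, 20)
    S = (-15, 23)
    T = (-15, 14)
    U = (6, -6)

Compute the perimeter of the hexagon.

|PQ| = √((-8)² + (-6)²) = √100 = 10
|QR| = √((-9)² + (0)²) = √81 = 9
|RS| = √((-4)² + (3)²) = √25 = 5
|ST| = √((0)² + (-9)²) = √81 = 9
|TU| = √((21)² + (-20)²) = √841 = 29
|UP| = √((0)² + (32)²) = √1024 = 32
Perimeter = 10 + 9 + 5 + 9 + 29 + 32 = 94.

94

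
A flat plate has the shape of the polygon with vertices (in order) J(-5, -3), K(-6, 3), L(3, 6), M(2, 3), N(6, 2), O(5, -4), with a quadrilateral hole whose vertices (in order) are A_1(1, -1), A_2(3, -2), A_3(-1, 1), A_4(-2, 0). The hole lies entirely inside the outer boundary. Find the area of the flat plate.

79

Outer boundary:
Σ = (-33) + (-45) + (-3) + (-14) + (-34) + (-35) = -164
Area = |Σ|/2 = 82.
Hole:
Apply the shoelace (surveyor's) formula: 2A = Σ (x_i·y_{i+1} − x_{i+1}·y_i), indices taken mod 4.
Σ = (1) + (1) + (2) + (2) = 6
Area = |Σ|/2 = 3.
Net area = 82 − 3 = 79.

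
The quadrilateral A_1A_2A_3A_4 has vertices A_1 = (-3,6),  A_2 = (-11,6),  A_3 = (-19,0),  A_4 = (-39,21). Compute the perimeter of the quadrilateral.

86

|A_1A_2| = √((-8)² + (0)²) = √64 = 8
|A_2A_3| = √((-8)² + (-6)²) = √100 = 10
|A_3A_4| = √((-20)² + (21)²) = √841 = 29
|A_4A_1| = √((36)² + (-15)²) = √1521 = 39
Perimeter = 8 + 10 + 29 + 39 = 86.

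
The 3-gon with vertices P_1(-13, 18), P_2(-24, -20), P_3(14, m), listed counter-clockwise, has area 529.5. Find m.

15

The doubled signed area Σ (x_i y_{i+1} − x_{i+1} y_i) is linear in m.
With m=0 it equals 1224; the coefficient of m is -11 (from the two edges through P_3).
So -11·m + 1224 = 2·529.5 = 1059 ⇒ m = 15.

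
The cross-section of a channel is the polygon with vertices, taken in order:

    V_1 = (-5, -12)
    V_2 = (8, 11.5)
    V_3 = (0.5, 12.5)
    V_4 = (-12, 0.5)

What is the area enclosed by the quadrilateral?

214.75

Apply Gauss's area formula: 2A = Σ (x_i·y_{i+1} − x_{i+1}·y_i), indices taken mod 4.
Σ = (38.5) + (94.25) + (150.25) + (146.5) = 429.5
Area = |Σ|/2 = 214.75.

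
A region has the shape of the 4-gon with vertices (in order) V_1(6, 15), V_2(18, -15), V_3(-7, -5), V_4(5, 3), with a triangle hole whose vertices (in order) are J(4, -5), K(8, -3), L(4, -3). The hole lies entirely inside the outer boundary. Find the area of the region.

243

Outer boundary:
Apply the shoelace formula: 2A = Σ (x_i·y_{i+1} − x_{i+1}·y_i), indices taken mod 4.
Cross-terms: -360, -195, 4, 57  ⇒  Σ = -494
Area = |Σ|/2 = 247.
Hole:
Apply the surveyor's formula: 2A = Σ (x_i·y_{i+1} − x_{i+1}·y_i), indices taken mod 3.
J→K: (4)(-3) − (8)(-5) = 28
K→L: (8)(-3) − (4)(-3) = -12
L→J: (4)(-5) − (4)(-3) = -8
Σ = 8
Area = |Σ|/2 = 4.
Net area = 247 − 4 = 243.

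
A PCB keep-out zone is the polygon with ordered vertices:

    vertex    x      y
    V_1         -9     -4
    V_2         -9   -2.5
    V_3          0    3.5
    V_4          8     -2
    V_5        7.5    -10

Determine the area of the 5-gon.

Cross-terms: -13.5, -31.5, -28, -65, -120  ⇒  Σ = -258
Area = |Σ|/2 = 129.

129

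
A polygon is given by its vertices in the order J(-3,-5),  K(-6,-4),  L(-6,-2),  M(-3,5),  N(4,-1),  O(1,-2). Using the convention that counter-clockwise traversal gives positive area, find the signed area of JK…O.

Apply the shoelace (surveyor's) formula: 2A = Σ (x_i·y_{i+1} − x_{i+1}·y_i), indices taken mod 6.
Cross-terms: -18, -12, -36, -17, -7, -11  ⇒  Σ = -101
Signed area = Σ/2 = -50.5 (negative ⇒ clockwise traversal).

-50.5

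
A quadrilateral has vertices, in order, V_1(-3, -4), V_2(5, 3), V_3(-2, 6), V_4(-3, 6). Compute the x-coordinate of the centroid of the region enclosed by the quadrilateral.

-80/249

Apply the shoelace (surveyor's) formula. First the cross-terms c_i = x_i·y_{i+1} − x_{i+1}·y_i:
  11, 36, 6, 30  ⇒  2A = 83, A = 41.5.
Then Σ (x_i + x_{i+1})·c_i = -80, so x̄ = -80 / (6·41.5) = -80/249.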